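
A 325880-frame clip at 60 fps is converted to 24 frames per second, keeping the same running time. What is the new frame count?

130352 frames

Frames at target rate = 325880 × (24) / (60) = 130352.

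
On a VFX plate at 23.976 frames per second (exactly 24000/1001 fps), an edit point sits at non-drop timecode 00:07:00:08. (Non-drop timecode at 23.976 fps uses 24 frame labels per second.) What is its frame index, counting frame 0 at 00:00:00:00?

Total seconds to the label: (0 × 3600 + 7 × 60 + 0) = 420.
Frame index = 420 × 24 + 8 = 10088.

frame 10088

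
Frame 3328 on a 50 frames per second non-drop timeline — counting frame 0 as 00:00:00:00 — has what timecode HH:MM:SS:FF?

3328 ÷ 50 = 66 full seconds, remainder 28 frames.
66 s = 0 h 1 min 6 s.
Timecode: 00:01:06:28.

00:01:06:28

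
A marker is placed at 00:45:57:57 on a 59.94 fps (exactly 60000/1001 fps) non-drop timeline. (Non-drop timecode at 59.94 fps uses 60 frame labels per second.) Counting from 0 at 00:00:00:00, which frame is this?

frame 165477

Total seconds to the label: (0 × 3600 + 45 × 60 + 57) = 2757.
Frame index = 2757 × 60 + 57 = 165477.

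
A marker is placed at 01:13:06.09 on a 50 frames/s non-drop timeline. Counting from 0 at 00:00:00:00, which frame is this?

frame 219309

Total seconds to the label: (1 × 3600 + 13 × 60 + 6) = 4386.
Frame index = 4386 × 50 + 9 = 219309.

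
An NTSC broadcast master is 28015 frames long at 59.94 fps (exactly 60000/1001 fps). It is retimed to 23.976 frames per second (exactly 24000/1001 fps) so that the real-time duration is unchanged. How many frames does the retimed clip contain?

Target frames = source frames × (target rate / source rate) = 28015 × (24000/1001)/(60000/1001) = 28015 × 2/5 = 11206.

11206 frames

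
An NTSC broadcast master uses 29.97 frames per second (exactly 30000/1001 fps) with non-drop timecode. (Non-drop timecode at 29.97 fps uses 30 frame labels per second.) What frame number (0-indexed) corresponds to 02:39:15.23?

frame 286673

Total seconds to the label: (2 × 3600 + 39 × 60 + 15) = 9555.
Frame index = 9555 × 30 + 23 = 286673.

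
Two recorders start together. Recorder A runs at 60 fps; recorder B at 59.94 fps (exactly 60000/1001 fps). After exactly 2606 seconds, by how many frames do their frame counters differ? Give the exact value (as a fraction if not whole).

A emits 60 × 2606 = 156360 frames; B emits 60000/1001 × 2606 = 156360000/1001.
Difference = 156360/1001 frames (≈ 156.2038); B is behind A.

156360/1001 frames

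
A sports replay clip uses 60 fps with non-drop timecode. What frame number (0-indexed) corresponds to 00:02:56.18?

frame 10578

Total seconds to the label: (0 × 3600 + 2 × 60 + 56) = 176.
Frame index = 176 × 60 + 18 = 10578.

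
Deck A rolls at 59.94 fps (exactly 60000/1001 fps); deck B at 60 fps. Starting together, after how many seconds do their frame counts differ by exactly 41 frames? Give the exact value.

41041/60 seconds

The gap grows by |60 − 60000/1001| = 60/1001 frames per second.
Time for a 41-frame gap: 41 ÷ (60/1001) = 41041/60 s.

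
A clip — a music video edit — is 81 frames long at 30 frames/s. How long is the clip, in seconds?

2.7 seconds

Running time = 81 / (30) = 2.7 s.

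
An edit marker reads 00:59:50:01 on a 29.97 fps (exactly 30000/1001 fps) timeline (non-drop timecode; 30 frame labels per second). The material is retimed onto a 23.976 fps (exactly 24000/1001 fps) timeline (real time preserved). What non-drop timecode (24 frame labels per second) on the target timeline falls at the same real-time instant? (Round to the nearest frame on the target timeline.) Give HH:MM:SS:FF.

Source frame index: (0×3600 + 59×60 + 50) × 30 + 1 = 107701.
Real time: 107701 / (30000/1001) = 107808701/30000 s.
Target frame: (107808701/30000) × (24000/1001) = 430804/5 ≈ 86160.800 → 86161.
At 24 labels/s: frame 86161 → 00:59:50:01.

00:59:50:01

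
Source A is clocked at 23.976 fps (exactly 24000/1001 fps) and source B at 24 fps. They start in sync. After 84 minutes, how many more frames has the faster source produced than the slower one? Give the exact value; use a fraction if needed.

17280/143 frames

84 min = 5040 s.
A emits 24000/1001 × 5040 = 17280000/143 frames; B emits 24 × 5040 = 120960.
Difference = 17280/143 frames (≈ 120.8392); B is ahead of A.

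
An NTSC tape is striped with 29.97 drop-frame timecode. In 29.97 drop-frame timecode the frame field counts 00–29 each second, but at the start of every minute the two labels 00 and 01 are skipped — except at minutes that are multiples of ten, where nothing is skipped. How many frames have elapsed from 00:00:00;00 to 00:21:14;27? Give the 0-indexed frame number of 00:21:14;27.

As if non-drop at 30 labels/s: (0 × 3600 + 21 × 60 + 14) × 30 + 27 = 38247.
Minute boundaries passed: 21; those not divisible by 10: 21 − 2 = 19; dropped labels = 2 × 19 = 38.
Actual frame index = 38247 − 38 = 38209.

38209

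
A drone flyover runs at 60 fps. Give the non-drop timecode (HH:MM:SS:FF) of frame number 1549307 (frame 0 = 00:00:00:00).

1549307 ÷ 60 = 25821 full seconds, remainder 47 frames.
25821 s = 7 h 10 min 21 s.
Timecode: 07:10:21:47.

07:10:21:47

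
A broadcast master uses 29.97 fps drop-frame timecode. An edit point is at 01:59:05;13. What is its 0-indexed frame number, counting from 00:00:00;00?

214147

Complete 10-minute blocks: 11, each 17982 frames → 197802.
Remaining 9 whole minutes in the current block: 1800 + 8 × 1798 = 16184 frames.
Within the current minute: 5 × 30 + 13 − 2 = 161 (labels ;00/;01 skipped at this minute). Total = 197802 + 16184 + 161 = 214147.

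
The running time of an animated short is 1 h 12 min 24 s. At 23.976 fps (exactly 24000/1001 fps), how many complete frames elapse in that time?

104151 frames

1 h 12 min 24 s = 4344 s.
Frames = 4344 × 24000/1001 = 104256000/1001 ≈ 104151.8482.
Complete frames: 104151.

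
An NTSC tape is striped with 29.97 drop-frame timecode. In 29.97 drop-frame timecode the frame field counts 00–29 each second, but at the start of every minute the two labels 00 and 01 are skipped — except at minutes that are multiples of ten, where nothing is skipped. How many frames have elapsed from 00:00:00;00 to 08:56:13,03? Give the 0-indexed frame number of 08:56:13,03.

As if non-drop at 30 labels/s: (8 × 3600 + 56 × 60 + 13) × 30 + 3 = 965193.
Minute boundaries passed: 536; those not divisible by 10: 536 − 53 = 483; dropped labels = 2 × 483 = 966.
Actual frame index = 965193 − 966 = 964227.

964227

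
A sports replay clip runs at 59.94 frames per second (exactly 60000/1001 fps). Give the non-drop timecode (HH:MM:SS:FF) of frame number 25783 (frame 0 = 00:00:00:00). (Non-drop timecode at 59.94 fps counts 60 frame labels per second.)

25783 ÷ 60 = 429 full seconds, remainder 43 frames.
429 s = 0 h 7 min 9 s.
Timecode: 00:07:09:43.

00:07:09:43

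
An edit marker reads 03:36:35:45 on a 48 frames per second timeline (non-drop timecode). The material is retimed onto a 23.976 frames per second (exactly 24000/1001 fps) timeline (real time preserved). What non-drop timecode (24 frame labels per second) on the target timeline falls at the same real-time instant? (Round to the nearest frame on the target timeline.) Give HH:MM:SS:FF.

03:36:22:23

Source frame index: (3×3600 + 36×60 + 35) × 48 + 45 = 623805.
Real time: 623805 / (48) = 207935/16 s.
Target frame: (207935/16) × (24000/1001) = 3427500/11 ≈ 311590.909 → 311591.
At 24 labels/s: frame 311591 → 03:36:22:23.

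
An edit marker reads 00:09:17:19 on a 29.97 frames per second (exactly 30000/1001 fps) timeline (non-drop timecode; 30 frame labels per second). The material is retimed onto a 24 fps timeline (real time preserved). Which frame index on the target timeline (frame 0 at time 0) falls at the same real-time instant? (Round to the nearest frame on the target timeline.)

frame 13397

Source frame index: (0×3600 + 9×60 + 17) × 30 + 19 = 16729.
Real time: 16729 / (30000/1001) = 16745729/30000 s.
Target frame: (16745729/30000) × (24) = 16745729/1250 ≈ 13396.583 → 13397.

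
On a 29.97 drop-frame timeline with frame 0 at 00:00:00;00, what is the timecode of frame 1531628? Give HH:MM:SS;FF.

Ten DF minutes hold 17982 frames, so frame 1531628 lies in block 85 (frames 1528470–1546451) with 3158 frames into that block.
The block's first minute is 1800 frames and the rest 1798 each; 3158 frames reaches minute 1, so 85 × 18 + 1 × 2 = 1532 labels have been skipped so far.
Adding those back, label number 1531628 + 1532 = 1533160 at 30 labels/s is 51105 s + 10 f = 14 h 11 min 45 s frame 10, i.e. 14:11:45;10.

14:11:45;10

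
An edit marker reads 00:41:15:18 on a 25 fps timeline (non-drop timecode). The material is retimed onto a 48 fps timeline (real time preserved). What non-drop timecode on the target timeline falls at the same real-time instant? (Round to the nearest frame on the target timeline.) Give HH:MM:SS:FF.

Source frame index: (0×3600 + 41×60 + 15) × 25 + 18 = 61893.
Real time: 61893 / (25) = 61893/25 s.
Target frame: (61893/25) × (48) = 2970864/25 ≈ 118834.560 → 118835.
At 48 labels/s: frame 118835 → 00:41:15:35.

00:41:15:35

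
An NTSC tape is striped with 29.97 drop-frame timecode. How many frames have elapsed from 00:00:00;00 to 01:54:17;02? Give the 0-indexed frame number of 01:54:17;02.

Complete 10-minute blocks: 11, each 17982 frames → 197802.
Remaining 4 whole minutes in the current block: 1800 + 3 × 1798 = 7194 frames.
Within the current minute: 17 × 30 + 2 − 2 = 510 (labels ;00/;01 skipped at this minute). Total = 197802 + 7194 + 510 = 205506.

205506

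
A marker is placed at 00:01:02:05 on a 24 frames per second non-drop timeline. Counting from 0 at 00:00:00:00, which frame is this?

frame 1493

Total seconds to the label: (0 × 3600 + 1 × 60 + 2) = 62.
Frame index = 62 × 24 + 5 = 1493.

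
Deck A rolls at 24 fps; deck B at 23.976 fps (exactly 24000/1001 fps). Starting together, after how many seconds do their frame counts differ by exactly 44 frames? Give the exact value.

The gap grows by |24000/1001 − 24| = 24/1001 frames per second.
Time for a 44-frame gap: 44 ÷ (24/1001) = 11011/6 s.

11011/6 seconds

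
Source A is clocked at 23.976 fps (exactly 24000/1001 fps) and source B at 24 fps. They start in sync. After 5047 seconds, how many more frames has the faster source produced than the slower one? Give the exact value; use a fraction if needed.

17304/143 frames

A emits 24000/1001 × 5047 = 17304000/143 frames; B emits 24 × 5047 = 121128.
Difference = 17304/143 frames (≈ 121.0070); B is ahead of A.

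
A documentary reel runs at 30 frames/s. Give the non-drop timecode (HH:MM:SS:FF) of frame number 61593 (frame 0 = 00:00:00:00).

61593 ÷ 30 = 2053 full seconds, remainder 3 frames.
2053 s = 0 h 34 min 13 s.
Timecode: 00:34:13:03.

00:34:13:03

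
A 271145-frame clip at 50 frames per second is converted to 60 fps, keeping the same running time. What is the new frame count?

Frames at target rate = 271145 × (60) / (50) = 325374.

325374 frames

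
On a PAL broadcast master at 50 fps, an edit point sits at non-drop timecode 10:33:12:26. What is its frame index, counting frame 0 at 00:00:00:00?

Total seconds to the label: (10 × 3600 + 33 × 60 + 12) = 37992.
Frame index = 37992 × 50 + 26 = 1899626.

1899626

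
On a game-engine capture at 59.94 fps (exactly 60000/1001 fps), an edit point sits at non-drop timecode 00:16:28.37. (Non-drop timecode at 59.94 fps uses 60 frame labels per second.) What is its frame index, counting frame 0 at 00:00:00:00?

59317

Total seconds to the label: (0 × 3600 + 16 × 60 + 28) = 988.
Frame index = 988 × 60 + 37 = 59317.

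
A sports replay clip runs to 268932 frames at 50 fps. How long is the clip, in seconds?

5378.64 seconds

Running time = 268932 / (50) = 5378.64 s.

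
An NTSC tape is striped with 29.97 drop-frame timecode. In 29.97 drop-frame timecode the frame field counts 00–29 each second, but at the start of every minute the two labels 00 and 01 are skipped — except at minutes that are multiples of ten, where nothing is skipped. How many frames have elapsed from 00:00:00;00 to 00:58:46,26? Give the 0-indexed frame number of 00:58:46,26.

As if non-drop at 30 labels/s: (0 × 3600 + 58 × 60 + 46) × 30 + 26 = 105806.
Minute boundaries passed: 58; those not divisible by 10: 58 − 5 = 53; dropped labels = 2 × 53 = 106.
Actual frame index = 105806 − 106 = 105700.

105700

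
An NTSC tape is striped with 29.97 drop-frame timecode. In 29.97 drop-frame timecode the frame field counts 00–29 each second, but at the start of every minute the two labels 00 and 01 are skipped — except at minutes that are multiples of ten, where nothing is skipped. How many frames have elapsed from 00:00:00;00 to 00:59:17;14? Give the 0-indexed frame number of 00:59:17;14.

Complete 10-minute blocks: 5, each 17982 frames → 89910.
Remaining 9 whole minutes in the current block: 1800 + 8 × 1798 = 16184 frames.
Within the current minute: 17 × 30 + 14 − 2 = 522 (labels ;00/;01 skipped at this minute). Total = 89910 + 16184 + 522 = 106616.

106616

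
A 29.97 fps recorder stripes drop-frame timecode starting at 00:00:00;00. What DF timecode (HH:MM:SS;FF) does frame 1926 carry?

00:01:04;08

Each 10-minute DF block holds 10 × 60 × 30 − 9 × 2 = 17982 frames. 1926 ÷ 17982 → 0 full blocks, remainder 1926.
Within the partial block the first minute is 1800 frames and each further minute 1798, so 1 further minute boundary passed. Total skipped labels = 18 × 0 + 2 × 1 = 2.
Non-drop label index = 1926 + 2 = 1928; at 30 labels/s that is 00:01:04:08, i.e. DF 00:01:04;08.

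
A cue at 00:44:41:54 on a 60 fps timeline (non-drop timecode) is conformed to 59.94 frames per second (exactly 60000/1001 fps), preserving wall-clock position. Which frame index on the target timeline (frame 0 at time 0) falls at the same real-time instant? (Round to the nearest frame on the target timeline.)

frame 160753

Source frame index: (0×3600 + 44×60 + 41) × 60 + 54 = 160914.
Real time: 160914 / (60) = 26819/10 s.
Target frame: (26819/10) × (60000/1001) = 12378000/77 ≈ 160753.247 → 160753.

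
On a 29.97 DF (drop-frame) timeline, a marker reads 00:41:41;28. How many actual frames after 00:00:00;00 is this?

74984

As if non-drop at 30 labels/s: (0 × 3600 + 41 × 60 + 41) × 30 + 28 = 75058.
Minute boundaries passed: 41; those not divisible by 10: 41 − 4 = 37; dropped labels = 2 × 37 = 74.
Actual frame index = 75058 − 74 = 74984.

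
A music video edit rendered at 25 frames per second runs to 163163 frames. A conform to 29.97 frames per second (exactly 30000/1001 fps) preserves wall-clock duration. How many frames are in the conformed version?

195600 frames

Target frames = source frames × (target rate / source rate) = 163163 × (30000/1001)/(25) = 163163 × 1200/1001 = 195600.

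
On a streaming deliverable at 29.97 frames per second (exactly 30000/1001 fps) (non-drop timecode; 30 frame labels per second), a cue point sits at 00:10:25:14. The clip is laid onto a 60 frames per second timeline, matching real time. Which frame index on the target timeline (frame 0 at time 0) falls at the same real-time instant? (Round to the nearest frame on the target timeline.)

Source frame index: (0×3600 + 10×60 + 25) × 30 + 14 = 18764.
Real time: 18764 / (30000/1001) = 4695691/7500 s.
Target frame: (4695691/7500) × (60) = 4695691/125 ≈ 37565.528 → 37566.

frame 37566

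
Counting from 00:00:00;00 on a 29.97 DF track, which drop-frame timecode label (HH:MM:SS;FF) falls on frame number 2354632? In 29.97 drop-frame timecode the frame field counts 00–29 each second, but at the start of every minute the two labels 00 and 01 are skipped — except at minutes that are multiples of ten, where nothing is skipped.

Each 10-minute DF block holds 10 × 60 × 30 − 9 × 2 = 17982 frames. 2354632 ÷ 17982 → 130 full blocks, remainder 16972.
Within the partial block the first minute is 1800 frames and each further minute 1798, so 9 further minute boundaries passed. Total skipped labels = 18 × 130 + 2 × 9 = 2358.
Non-drop label index = 2354632 + 2358 = 2356990; at 30 labels/s that is 21:49:26:10, i.e. DF 21:49:26;10.

21:49:26;10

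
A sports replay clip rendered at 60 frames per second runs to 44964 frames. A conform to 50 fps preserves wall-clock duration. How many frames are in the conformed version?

Target frames = source frames × (target rate / source rate) = 44964 × (50)/(60) = 44964 × 5/6 = 37470.

37470 frames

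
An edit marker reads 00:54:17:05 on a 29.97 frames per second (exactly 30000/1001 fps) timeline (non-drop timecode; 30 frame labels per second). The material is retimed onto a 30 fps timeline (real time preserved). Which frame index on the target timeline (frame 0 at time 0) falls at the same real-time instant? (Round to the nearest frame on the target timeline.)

frame 97813

Source frame index: (0×3600 + 54×60 + 17) × 30 + 5 = 97715.
Real time: 97715 / (30000/1001) = 19562543/6000 s.
Target frame: (19562543/6000) × (30) = 19562543/200 ≈ 97812.715 → 97813.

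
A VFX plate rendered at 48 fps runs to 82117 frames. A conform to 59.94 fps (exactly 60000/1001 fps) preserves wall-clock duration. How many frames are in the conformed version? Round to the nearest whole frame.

Frames at target rate = 82117 × (60000/1001) / (48) = 14663750/143 ≈ 102543.706.
Nearest whole frame: 102544.

102544 frames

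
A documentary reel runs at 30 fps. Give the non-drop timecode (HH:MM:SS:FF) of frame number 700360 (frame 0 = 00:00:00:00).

06:29:05:10

700360 ÷ 30 = 23345 full seconds, remainder 10 frames.
23345 s = 6 h 29 min 5 s.
Timecode: 06:29:05:10.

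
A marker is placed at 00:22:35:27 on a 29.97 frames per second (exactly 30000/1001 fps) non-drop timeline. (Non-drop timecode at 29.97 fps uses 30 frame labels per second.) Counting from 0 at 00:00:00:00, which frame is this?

Total seconds to the label: (0 × 3600 + 22 × 60 + 35) = 1355.
Frame index = 1355 × 30 + 27 = 40677.

frame 40677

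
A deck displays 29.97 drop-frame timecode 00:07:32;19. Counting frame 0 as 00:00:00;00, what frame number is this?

13565

As if non-drop at 30 labels/s: (0 × 3600 + 7 × 60 + 32) × 30 + 19 = 13579.
Minute boundaries passed: 7; those not divisible by 10: 7 − 0 = 7; dropped labels = 2 × 7 = 14.
Actual frame index = 13579 − 14 = 13565.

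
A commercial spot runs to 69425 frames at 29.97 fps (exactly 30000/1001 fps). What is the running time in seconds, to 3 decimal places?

2316.481 seconds

Running time = 69425 × 1001/30000 = 2779777/1200 s ≈ 2316.481 s.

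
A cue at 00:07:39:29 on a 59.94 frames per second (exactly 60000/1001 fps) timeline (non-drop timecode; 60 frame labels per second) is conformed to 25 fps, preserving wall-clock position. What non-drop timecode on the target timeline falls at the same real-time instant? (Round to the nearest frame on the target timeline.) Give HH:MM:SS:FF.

Source frame index: (0×3600 + 7×60 + 39) × 60 + 29 = 27569.
Real time: 27569 / (60000/1001) = 27596569/60000 s.
Target frame: (27596569/60000) × (25) = 27596569/2400 ≈ 11498.570 → 11499.
At 25 labels/s: frame 11499 → 00:07:39:24.

00:07:39:24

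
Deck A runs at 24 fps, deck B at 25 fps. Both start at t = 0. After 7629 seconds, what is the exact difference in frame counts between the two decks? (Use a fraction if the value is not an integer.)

7629 frames

A emits 24 × 7629 = 183096 frames; B emits 25 × 7629 = 190725.
Difference = 7629 frames; B is ahead of A.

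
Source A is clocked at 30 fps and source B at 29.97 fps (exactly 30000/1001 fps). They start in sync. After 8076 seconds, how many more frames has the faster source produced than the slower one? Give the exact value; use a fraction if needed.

242280/1001 frames

A emits 30 × 8076 = 242280 frames; B emits 30000/1001 × 8076 = 242280000/1001.
Difference = 242280/1001 frames (≈ 242.0380); B is behind A.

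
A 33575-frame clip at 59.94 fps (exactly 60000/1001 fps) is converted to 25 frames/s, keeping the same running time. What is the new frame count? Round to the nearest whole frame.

Frames at target rate = 33575 × (25) / (60000/1001) = 1344343/96 ≈ 14003.573.
Nearest whole frame: 14004.

14004 frames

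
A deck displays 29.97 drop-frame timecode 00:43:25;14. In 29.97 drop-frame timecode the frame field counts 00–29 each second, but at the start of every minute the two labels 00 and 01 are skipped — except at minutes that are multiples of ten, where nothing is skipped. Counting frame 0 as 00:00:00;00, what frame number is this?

As if non-drop at 30 labels/s: (0 × 3600 + 43 × 60 + 25) × 30 + 14 = 78164.
Minute boundaries passed: 43; those not divisible by 10: 43 − 4 = 39; dropped labels = 2 × 39 = 78.
Actual frame index = 78164 − 78 = 78086.

78086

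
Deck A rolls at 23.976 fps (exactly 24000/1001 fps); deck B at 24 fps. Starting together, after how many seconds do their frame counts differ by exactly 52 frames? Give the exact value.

The gap grows by |24 − 24000/1001| = 24/1001 frames per second.
Time for a 52-frame gap: 52 ÷ (24/1001) = 13013/6 s.

13013/6 seconds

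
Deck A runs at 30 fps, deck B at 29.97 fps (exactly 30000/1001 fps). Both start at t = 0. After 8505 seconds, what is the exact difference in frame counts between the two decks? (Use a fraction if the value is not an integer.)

36450/143 frames

A emits 30 × 8505 = 255150 frames; B emits 30000/1001 × 8505 = 36450000/143.
Difference = 36450/143 frames (≈ 254.8951); B is behind A.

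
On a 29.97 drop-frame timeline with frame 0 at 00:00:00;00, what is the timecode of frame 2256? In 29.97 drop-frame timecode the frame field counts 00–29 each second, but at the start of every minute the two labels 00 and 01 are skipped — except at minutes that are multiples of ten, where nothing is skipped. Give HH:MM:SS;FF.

Ten DF minutes hold 17982 frames, so frame 2256 lies in block 0 (frames 0–17981) with 2256 frames into that block.
The block's first minute is 1800 frames and the rest 1798 each; 2256 frames reaches minute 1, so 0 × 18 + 1 × 2 = 2 labels have been skipped so far.
Adding those back, label number 2256 + 2 = 2258 at 30 labels/s is 75 s + 8 f = 0 h 1 min 15 s frame 8, i.e. 00:01:15;08.

00:01:15;08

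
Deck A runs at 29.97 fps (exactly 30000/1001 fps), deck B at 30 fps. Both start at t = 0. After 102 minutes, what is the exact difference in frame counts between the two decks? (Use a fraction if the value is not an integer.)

183600/1001 frames

102 min = 6120 s.
A emits 30000/1001 × 6120 = 183600000/1001 frames; B emits 30 × 6120 = 183600.
Difference = 183600/1001 frames (≈ 183.4166); B is ahead of A.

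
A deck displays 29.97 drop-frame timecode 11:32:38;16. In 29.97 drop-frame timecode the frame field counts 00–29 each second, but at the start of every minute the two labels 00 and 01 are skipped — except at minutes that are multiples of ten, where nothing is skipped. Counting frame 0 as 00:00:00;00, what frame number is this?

1245510

As if non-drop at 30 labels/s: (11 × 3600 + 32 × 60 + 38) × 30 + 16 = 1246756.
Minute boundaries passed: 692; those not divisible by 10: 692 − 69 = 623; dropped labels = 2 × 623 = 1246.
Actual frame index = 1246756 − 1246 = 1245510.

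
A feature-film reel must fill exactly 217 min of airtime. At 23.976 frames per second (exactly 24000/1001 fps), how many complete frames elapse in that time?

312167 frames

217 min = 13020 s.
Frames = 13020 × 24000/1001 = 44640000/143 ≈ 312167.8322.
Complete frames: 312167.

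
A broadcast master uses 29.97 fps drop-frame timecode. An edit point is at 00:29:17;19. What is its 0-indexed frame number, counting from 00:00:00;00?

52675

As if non-drop at 30 labels/s: (0 × 3600 + 29 × 60 + 17) × 30 + 19 = 52729.
Minute boundaries passed: 29; those not divisible by 10: 29 − 2 = 27; dropped labels = 2 × 27 = 54.
Actual frame index = 52729 − 54 = 52675.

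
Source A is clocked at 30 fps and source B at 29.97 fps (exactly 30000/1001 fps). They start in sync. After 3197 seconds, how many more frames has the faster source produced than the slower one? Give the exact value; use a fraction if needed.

95910/1001 frames

A emits 30 × 3197 = 95910 frames; B emits 30000/1001 × 3197 = 95910000/1001.
Difference = 95910/1001 frames (≈ 95.8142); B is behind A.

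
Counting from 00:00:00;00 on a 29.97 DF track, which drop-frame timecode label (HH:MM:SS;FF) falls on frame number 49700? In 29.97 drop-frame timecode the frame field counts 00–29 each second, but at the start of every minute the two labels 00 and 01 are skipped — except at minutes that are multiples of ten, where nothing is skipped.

Each 10-minute DF block holds 10 × 60 × 30 − 9 × 2 = 17982 frames. 49700 ÷ 17982 → 2 full blocks, remainder 13736.
Within the partial block the first minute is 1800 frames and each further minute 1798, so 7 further minute boundaries passed. Total skipped labels = 18 × 2 + 2 × 7 = 50.
Non-drop label index = 49700 + 50 = 49750; at 30 labels/s that is 00:27:38:10, i.e. DF 00:27:38;10.

00:27:38;10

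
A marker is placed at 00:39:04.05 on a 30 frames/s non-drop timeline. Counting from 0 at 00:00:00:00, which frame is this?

frame 70325

Total seconds to the label: (0 × 3600 + 39 × 60 + 4) = 2344.
Frame index = 2344 × 30 + 5 = 70325.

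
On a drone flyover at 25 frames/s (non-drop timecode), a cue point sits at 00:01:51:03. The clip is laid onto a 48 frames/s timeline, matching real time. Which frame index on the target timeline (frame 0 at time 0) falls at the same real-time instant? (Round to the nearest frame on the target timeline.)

frame 5334

Source frame index: (0×3600 + 1×60 + 51) × 25 + 3 = 2778.
Real time: 2778 / (25) = 2778/25 s.
Target frame: (2778/25) × (48) = 133344/25 ≈ 5333.760 → 5334.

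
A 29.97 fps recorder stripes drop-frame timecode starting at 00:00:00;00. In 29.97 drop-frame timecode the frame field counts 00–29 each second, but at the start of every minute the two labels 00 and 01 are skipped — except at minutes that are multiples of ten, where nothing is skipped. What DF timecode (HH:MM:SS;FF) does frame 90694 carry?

Each 10-minute DF block holds 10 × 60 × 30 − 9 × 2 = 17982 frames. 90694 ÷ 17982 → 5 full blocks, remainder 784.
Within the partial block the first minute is 1800 frames and each further minute 1798, so 0 further minute boundaries passed. Total skipped labels = 18 × 5 + 2 × 0 = 90.
Non-drop label index = 90694 + 90 = 90784; at 30 labels/s that is 00:50:26:04, i.e. DF 00:50:26;04.

00:50:26;04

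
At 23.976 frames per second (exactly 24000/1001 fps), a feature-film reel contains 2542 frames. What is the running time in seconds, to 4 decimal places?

Running time = 2542 × 1001/24000 = 1272271/12000 s ≈ 106.0226 s.

106.0226 seconds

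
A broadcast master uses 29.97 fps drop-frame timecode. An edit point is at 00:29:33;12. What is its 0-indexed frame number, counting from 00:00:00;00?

Complete 10-minute blocks: 2, each 17982 frames → 35964.
Remaining 9 whole minutes in the current block: 1800 + 8 × 1798 = 16184 frames.
Within the current minute: 33 × 30 + 12 − 2 = 1000 (labels ;00/;01 skipped at this minute). Total = 35964 + 16184 + 1000 = 53148.

53148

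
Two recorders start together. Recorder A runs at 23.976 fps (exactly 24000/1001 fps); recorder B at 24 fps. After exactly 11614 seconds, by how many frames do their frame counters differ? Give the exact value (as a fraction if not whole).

278736/1001 frames

A emits 24000/1001 × 11614 = 278736000/1001 frames; B emits 24 × 11614 = 278736.
Difference = 278736/1001 frames (≈ 278.4575); B is ahead of A.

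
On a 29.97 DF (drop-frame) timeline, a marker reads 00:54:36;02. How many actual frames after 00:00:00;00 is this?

98184

Complete 10-minute blocks: 5, each 17982 frames → 89910.
Remaining 4 whole minutes in the current block: 1800 + 3 × 1798 = 7194 frames.
Within the current minute: 36 × 30 + 2 − 2 = 1080 (labels ;00/;01 skipped at this minute). Total = 89910 + 7194 + 1080 = 98184.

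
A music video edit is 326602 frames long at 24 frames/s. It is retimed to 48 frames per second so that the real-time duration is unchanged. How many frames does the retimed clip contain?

653204 frames

Frames at target rate = 326602 × (48) / (24) = 653204.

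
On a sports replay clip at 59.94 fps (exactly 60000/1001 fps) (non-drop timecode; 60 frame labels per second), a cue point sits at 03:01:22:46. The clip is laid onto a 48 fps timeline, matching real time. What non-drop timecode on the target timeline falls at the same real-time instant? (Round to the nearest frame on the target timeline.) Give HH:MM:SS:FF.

03:01:33:31

Source frame index: (3×3600 + 1×60 + 22) × 60 + 46 = 652966.
Real time: 652966 / (60000/1001) = 326809483/30000 s.
Target frame: (326809483/30000) × (48) = 326809483/625 ≈ 522895.173 → 522895.
At 48 labels/s: frame 522895 → 03:01:33:31.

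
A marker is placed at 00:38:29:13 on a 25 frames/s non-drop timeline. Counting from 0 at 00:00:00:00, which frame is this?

frame 57738

Total seconds to the label: (0 × 3600 + 38 × 60 + 29) = 2309.
Frame index = 2309 × 25 + 13 = 57738.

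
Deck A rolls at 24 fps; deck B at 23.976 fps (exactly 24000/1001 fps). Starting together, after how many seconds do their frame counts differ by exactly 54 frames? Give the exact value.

2252.25 seconds

The gap grows by |24000/1001 − 24| = 24/1001 frames per second.
Time for a 54-frame gap: 54 ÷ (24/1001) = 2252.25 s.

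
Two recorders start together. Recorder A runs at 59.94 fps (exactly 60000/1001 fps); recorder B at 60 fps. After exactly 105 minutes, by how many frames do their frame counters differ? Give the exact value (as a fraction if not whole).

54000/143 frames

105 min = 6300 s.
A emits 60000/1001 × 6300 = 54000000/143 frames; B emits 60 × 6300 = 378000.
Difference = 54000/143 frames (≈ 377.6224); B is ahead of A.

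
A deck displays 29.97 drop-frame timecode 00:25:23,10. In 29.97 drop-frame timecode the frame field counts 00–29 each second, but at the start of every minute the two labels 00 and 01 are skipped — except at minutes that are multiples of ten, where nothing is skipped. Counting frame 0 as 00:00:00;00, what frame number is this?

45654

Complete 10-minute blocks: 2, each 17982 frames → 35964.
Remaining 5 whole minutes in the current block: 1800 + 4 × 1798 = 8992 frames.
Within the current minute: 23 × 30 + 10 − 2 = 698 (labels ;00/;01 skipped at this minute). Total = 35964 + 8992 + 698 = 45654.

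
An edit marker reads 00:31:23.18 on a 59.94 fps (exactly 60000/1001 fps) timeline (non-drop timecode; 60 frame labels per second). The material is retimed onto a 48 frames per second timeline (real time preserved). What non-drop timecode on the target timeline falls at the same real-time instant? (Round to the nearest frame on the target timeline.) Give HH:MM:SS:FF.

Source frame index: (0×3600 + 31×60 + 23) × 60 + 18 = 112998.
Real time: 112998 / (60000/1001) = 18851833/10000 s.
Target frame: (18851833/10000) × (48) = 56555499/625 ≈ 90488.798 → 90489.
At 48 labels/s: frame 90489 → 00:31:25:09.

00:31:25:09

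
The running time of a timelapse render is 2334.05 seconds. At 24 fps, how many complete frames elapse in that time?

Frames = 2334.05 × 24 = 280086/5 ≈ 56017.2000.
Complete frames: 56017.

56017 frames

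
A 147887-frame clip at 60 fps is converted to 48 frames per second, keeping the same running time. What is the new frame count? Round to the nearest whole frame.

Frames at target rate = 147887 × (48) / (60) = 591548/5 ≈ 118309.600.
Nearest whole frame: 118310.

118310 frames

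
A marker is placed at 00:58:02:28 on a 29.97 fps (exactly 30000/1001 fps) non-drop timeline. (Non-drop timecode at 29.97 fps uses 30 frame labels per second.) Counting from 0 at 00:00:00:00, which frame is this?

104488

Total seconds to the label: (0 × 3600 + 58 × 60 + 2) = 3482.
Frame index = 3482 × 30 + 28 = 104488.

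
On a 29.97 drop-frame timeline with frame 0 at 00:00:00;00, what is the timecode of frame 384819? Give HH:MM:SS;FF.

03:34:00;05

Each 10-minute DF block holds 10 × 60 × 30 − 9 × 2 = 17982 frames. 384819 ÷ 17982 → 21 full blocks, remainder 7197.
Within the partial block the first minute is 1800 frames and each further minute 1798, so 4 further minute boundaries passed. Total skipped labels = 18 × 21 + 2 × 4 = 386.
Non-drop label index = 384819 + 386 = 385205; at 30 labels/s that is 03:34:00:05, i.e. DF 03:34:00;05.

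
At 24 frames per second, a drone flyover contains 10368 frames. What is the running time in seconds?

Running time = 10368 / (24) = 432 s.

432 seconds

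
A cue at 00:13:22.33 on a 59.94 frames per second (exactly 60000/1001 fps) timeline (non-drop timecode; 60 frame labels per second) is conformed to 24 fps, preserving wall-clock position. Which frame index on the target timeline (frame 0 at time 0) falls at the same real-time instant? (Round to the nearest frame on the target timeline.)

Source frame index: (0×3600 + 13×60 + 22) × 60 + 33 = 48153.
Real time: 48153 / (60000/1001) = 16067051/20000 s.
Target frame: (16067051/20000) × (24) = 48201153/2500 ≈ 19280.461 → 19280.

frame 19280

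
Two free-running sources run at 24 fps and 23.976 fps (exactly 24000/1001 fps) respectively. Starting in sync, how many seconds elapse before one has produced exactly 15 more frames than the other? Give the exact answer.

625.625 seconds

The gap grows by |24000/1001 − 24| = 24/1001 frames per second.
Time for a 15-frame gap: 15 ÷ (24/1001) = 625.625 s.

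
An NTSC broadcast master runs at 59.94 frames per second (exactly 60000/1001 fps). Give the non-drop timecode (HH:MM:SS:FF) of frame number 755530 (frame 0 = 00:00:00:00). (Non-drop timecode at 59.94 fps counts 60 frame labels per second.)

03:29:52:10

755530 ÷ 60 = 12592 full seconds, remainder 10 frames.
12592 s = 3 h 29 min 52 s.
Timecode: 03:29:52:10.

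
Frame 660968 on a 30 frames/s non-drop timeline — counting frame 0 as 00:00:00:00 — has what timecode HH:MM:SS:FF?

06:07:12:08

660968 ÷ 30 = 22032 full seconds, remainder 8 frames.
22032 s = 6 h 7 min 12 s.
Timecode: 06:07:12:08.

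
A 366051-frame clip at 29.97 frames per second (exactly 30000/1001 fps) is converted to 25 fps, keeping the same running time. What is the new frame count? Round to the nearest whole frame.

305348 frames

Frames at target rate = 366051 × (25) / (30000/1001) = 122139017/400 ≈ 305347.542.
Nearest whole frame: 305348.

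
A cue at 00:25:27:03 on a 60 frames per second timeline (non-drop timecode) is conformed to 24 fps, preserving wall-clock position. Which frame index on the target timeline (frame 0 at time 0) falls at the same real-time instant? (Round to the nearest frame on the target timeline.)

Source frame index: (0×3600 + 25×60 + 27) × 60 + 3 = 91623.
Real time: 91623 / (60) = 30541/20 s.
Target frame: (30541/20) × (24) = 183246/5 ≈ 36649.200 → 36649.

frame 36649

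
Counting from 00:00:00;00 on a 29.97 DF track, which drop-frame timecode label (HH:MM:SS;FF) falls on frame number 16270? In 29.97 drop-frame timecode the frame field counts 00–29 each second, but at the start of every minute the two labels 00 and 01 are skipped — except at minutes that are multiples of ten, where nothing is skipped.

00:09:02;28

Ten DF minutes hold 17982 frames, so frame 16270 lies in block 0 (frames 0–17981) with 16270 frames into that block.
The block's first minute is 1800 frames and the rest 1798 each; 16270 frames reaches minute 9, so 0 × 18 + 9 × 2 = 18 labels have been skipped so far.
Adding those back, label number 16270 + 18 = 16288 at 30 labels/s is 542 s + 28 f = 0 h 9 min 2 s frame 28, i.e. 00:09:02;28.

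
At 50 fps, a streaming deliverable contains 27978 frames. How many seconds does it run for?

Running time = 27978 / (50) = 559.56 s.

559.56 seconds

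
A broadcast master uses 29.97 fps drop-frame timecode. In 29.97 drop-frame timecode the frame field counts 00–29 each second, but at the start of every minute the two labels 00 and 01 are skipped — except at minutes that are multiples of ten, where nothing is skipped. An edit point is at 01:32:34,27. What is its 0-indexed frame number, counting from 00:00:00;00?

As if non-drop at 30 labels/s: (1 × 3600 + 32 × 60 + 34) × 30 + 27 = 166647.
Minute boundaries passed: 92; those not divisible by 10: 92 − 9 = 83; dropped labels = 2 × 83 = 166.
Actual frame index = 166647 − 166 = 166481.

166481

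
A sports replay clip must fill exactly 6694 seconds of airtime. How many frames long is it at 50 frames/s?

334700 frames

Frames = 6694 × 50 = 334700.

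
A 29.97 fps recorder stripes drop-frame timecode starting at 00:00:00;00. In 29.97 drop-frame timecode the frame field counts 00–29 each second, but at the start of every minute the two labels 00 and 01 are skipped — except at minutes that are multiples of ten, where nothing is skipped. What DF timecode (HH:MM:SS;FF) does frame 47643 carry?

Each 10-minute DF block holds 10 × 60 × 30 − 9 × 2 = 17982 frames. 47643 ÷ 17982 → 2 full blocks, remainder 11679.
Within the partial block the first minute is 1800 frames and each further minute 1798, so 6 further minute boundaries passed. Total skipped labels = 18 × 2 + 2 × 6 = 48.
Non-drop label index = 47643 + 48 = 47691; at 30 labels/s that is 00:26:29:21, i.e. DF 00:26:29;21.

00:26:29;21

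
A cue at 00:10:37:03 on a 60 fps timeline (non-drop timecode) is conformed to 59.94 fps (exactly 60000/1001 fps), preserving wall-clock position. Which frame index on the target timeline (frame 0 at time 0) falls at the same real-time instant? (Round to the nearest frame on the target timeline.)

frame 38185

Source frame index: (0×3600 + 10×60 + 37) × 60 + 3 = 38223.
Real time: 38223 / (60) = 12741/20 s.
Target frame: (12741/20) × (60000/1001) = 38223000/1001 ≈ 38184.815 → 38185.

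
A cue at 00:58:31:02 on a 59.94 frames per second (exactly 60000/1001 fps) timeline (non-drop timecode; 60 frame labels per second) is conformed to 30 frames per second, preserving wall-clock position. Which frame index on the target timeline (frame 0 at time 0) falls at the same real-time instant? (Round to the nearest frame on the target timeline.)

frame 105436

Source frame index: (0×3600 + 58×60 + 31) × 60 + 2 = 210662.
Real time: 210662 / (60000/1001) = 105436331/30000 s.
Target frame: (105436331/30000) × (30) = 105436331/1000 ≈ 105436.331 → 105436.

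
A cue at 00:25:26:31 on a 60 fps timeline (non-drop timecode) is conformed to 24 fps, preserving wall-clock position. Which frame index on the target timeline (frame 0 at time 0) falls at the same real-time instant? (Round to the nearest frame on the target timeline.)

frame 36636

Source frame index: (0×3600 + 25×60 + 26) × 60 + 31 = 91591.
Real time: 91591 / (60) = 91591/60 s.
Target frame: (91591/60) × (24) = 183182/5 ≈ 36636.400 → 36636.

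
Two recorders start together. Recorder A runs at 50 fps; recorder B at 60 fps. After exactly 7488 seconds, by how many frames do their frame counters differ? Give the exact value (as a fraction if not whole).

74880 frames

A emits 50 × 7488 = 374400 frames; B emits 60 × 7488 = 449280.
Difference = 74880 frames; B is ahead of A.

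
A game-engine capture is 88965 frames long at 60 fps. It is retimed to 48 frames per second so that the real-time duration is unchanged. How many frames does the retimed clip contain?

Target frames = source frames × (target rate / source rate) = 88965 × (48)/(60) = 88965 × 4/5 = 71172.

71172 frames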